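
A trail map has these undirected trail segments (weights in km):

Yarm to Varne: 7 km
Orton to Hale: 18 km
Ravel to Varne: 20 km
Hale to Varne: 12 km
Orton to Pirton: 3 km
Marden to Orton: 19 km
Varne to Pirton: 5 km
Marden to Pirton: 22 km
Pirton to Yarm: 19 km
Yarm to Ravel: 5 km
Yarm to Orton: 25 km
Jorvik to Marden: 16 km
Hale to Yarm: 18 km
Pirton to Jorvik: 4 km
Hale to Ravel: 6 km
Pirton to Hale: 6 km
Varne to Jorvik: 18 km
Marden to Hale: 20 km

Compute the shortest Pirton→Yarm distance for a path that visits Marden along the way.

51 km

Shortest Pirton→Marden: Pirton–Jorvik–Marden = 20
Shortest Marden→Yarm: Marden–Hale–Ravel–Yarm = 31
Total via Marden: 20 + 31 = 51 km.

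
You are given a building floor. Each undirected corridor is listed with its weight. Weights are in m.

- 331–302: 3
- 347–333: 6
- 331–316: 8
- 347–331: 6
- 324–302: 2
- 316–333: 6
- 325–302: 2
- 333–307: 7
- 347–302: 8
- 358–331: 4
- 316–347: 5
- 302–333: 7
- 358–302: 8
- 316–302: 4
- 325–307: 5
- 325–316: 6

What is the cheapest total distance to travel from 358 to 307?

14 m

Settle nodes by increasing distance from 358:
358: 0
331: 4  (via 358)
302: 7  (via 331)
325: 9  (via 302)
324: 9  (via 302)
347: 10  (via 331)
316: 11  (via 302)
333: 14  (via 302)
307: 14  (via 325)
Shortest route: 358–331–302–325–307 = 14 m.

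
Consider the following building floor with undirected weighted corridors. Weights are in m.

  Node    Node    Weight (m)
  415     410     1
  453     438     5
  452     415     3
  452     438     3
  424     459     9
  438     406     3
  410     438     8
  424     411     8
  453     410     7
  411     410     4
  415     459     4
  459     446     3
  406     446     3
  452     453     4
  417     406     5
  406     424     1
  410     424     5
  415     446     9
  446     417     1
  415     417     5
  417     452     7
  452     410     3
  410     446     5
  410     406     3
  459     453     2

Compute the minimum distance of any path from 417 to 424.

Settle nodes by increasing distance from 417:
417: 0
446: 1  (via 417)
459: 4  (via 446)
406: 4  (via 446)
424: 5  (via 406)
Shortest route: 417–446–406–424 = 5 m.

5 m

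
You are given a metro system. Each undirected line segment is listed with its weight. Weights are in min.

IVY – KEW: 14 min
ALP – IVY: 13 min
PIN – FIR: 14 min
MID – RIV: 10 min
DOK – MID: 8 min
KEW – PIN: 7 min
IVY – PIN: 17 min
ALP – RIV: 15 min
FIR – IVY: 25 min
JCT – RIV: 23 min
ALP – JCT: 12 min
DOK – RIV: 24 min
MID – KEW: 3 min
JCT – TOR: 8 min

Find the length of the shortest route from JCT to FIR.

Compare a few routes:
JCT → ALP → IVY → PIN → FIR: 12+13+17+14 = 56
JCT → ALP → IVY → FIR: 12+13+25 = 50
The minimum is 50 min via JCT → ALP → IVY → FIR.

50 min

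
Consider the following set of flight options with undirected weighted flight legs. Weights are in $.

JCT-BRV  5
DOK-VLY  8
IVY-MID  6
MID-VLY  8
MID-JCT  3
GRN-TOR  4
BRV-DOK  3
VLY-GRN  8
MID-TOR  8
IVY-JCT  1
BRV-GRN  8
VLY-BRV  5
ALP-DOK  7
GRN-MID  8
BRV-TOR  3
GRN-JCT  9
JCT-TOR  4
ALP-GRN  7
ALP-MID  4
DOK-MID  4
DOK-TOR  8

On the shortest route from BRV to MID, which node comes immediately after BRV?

Candidate routes:
BRV - TOR - MID: 3+8 = 11
BRV - TOR - JCT - MID: 3+4+3 = 10
BRV - JCT - MID: 5+3 = 8
BRV - DOK - MID: 3+4 = 7
The minimum is $7 via BRV - DOK - MID.
So from BRV the first move is to DOK.

DOK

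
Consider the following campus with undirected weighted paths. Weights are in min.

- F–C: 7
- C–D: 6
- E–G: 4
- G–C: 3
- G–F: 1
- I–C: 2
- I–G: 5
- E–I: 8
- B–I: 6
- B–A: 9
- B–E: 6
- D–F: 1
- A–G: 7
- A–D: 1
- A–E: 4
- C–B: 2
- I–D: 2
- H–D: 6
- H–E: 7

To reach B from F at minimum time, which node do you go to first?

Candidate routes:
F - G - C - B: 1+3+2 = 6
F - D - I - C - B: 1+2+2+2 = 7
The minimum is 6 min via F - G - C - B.
So from F the first move is to G.

G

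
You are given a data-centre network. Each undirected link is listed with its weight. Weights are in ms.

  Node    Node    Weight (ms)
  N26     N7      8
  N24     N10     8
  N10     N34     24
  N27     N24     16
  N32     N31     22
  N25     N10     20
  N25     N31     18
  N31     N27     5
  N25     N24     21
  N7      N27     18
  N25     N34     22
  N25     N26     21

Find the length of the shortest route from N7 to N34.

Settle nodes by increasing distance from N7:
N7: 0
N26: 8  (via N7)
N27: 18  (via N7)
N31: 23  (via N27)
N25: 29  (via N26)
N24: 34  (via N27)
N10: 42  (via N24)
N32: 45  (via N31)
N34: 51  (via N25)
Shortest route: N7–N26–N25–N34 = 51 ms.

51 ms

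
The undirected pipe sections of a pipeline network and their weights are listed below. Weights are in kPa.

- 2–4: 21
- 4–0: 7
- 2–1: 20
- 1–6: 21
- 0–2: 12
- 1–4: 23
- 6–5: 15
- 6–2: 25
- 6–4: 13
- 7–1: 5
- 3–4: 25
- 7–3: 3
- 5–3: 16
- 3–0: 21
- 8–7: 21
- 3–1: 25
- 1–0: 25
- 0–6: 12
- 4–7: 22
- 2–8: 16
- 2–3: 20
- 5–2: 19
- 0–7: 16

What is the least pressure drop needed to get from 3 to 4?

Settle nodes by increasing distance from 3:
3: 0
7: 3  (via 3)
1: 8  (via 7)
5: 16  (via 3)
0: 19  (via 7)
2: 20  (via 3)
8: 24  (via 7)
4: 25  (via 3)
Shortest route: 3 → 4 = 25 kPa.

25 kPa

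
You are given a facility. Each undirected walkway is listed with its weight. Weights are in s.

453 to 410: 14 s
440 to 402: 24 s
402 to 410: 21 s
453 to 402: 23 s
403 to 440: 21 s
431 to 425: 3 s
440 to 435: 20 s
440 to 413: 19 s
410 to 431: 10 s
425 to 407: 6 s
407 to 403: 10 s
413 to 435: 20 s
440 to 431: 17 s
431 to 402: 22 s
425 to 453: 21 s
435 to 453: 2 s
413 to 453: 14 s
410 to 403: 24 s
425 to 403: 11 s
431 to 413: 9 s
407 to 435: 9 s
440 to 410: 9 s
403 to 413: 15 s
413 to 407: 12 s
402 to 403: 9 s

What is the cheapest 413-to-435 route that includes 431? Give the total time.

27 s

Best 413 to 431: 413–431 costing 9
Best 431 to 435: 431–425–407–435 costing 18
Total via 431: 9 + 18 = 27 s.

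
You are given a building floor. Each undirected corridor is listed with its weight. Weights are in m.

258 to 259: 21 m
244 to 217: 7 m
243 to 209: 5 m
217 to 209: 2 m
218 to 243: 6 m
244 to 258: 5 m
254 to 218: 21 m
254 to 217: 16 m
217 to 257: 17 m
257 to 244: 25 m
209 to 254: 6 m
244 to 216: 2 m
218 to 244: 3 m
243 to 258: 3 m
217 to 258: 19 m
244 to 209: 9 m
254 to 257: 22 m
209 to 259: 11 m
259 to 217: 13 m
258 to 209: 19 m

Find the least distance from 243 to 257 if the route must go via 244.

Shortest 243→244: 243–258–244 = 8
Best 244 to 257: 244–217–257 costing 24
Total via 244: 8 + 24 = 32 m.

32 m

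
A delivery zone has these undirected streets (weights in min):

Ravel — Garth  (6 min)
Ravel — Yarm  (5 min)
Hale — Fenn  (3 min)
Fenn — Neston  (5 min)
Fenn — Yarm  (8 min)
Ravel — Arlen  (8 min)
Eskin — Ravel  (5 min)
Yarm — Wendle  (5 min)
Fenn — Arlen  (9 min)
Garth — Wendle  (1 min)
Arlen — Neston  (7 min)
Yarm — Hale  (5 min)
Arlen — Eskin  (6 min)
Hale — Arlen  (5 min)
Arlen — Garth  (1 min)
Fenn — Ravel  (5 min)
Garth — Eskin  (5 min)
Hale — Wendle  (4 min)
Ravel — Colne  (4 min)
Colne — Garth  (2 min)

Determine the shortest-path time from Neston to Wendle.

Shortest distances from Neston:
Neston: 0
Fenn: 5  (via Neston)
Arlen: 7  (via Neston)
Hale: 8  (via Fenn)
Garth: 8  (via Arlen)
Wendle: 9  (via Garth)
Shortest route: Neston → Arlen → Garth → Wendle = 9 min.

9 min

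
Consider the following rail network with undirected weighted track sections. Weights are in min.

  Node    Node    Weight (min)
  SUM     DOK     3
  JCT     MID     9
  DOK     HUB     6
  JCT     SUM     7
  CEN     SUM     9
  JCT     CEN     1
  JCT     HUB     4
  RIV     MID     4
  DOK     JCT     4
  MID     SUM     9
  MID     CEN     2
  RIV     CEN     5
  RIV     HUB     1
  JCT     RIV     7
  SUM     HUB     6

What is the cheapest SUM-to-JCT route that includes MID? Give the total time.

Shortest SUM→MID: SUM–MID = 9
Shortest MID→JCT: MID–CEN–JCT = 3
Total via MID: 9 + 3 = 12 min.

12 min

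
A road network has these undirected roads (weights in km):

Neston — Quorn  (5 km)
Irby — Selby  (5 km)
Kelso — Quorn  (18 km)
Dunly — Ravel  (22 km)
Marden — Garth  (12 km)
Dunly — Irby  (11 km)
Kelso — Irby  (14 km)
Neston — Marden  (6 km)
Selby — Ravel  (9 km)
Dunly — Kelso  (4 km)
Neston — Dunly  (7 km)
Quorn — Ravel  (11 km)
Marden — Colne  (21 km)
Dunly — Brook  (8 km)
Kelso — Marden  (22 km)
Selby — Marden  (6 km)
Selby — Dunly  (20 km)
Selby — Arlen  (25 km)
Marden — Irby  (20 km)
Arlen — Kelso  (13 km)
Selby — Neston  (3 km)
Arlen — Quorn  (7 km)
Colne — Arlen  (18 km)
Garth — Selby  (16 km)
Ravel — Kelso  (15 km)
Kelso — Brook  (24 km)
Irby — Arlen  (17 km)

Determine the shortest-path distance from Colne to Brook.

Enumerating some paths:
Colne → Arlen → Quorn → Neston → Dunly → Brook: 18+7+5+7+8 = 45
Colne → Marden → Neston → Dunly → Brook: 21+6+7+8 = 42
Colne → Arlen → Kelso → Dunly → Brook: 18+13+4+8 = 43
Colne → Marden → Selby → Neston → Dunly → Brook: 21+6+3+7+8 = 45
The minimum is 42 km via Colne → Marden → Neston → Dunly → Brook.

42 km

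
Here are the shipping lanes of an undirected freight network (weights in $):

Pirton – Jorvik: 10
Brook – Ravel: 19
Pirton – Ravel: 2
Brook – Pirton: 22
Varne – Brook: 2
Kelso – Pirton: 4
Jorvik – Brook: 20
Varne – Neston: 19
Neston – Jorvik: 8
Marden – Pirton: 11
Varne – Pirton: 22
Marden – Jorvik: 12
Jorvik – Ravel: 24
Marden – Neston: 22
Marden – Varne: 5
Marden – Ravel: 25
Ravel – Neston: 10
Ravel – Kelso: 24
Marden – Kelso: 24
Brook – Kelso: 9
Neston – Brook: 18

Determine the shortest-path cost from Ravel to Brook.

Shortest distances from Ravel:
Ravel: 0
Pirton: 2  (via Ravel)
Kelso: 6  (via Pirton)
Neston: 10  (via Ravel)
Jorvik: 12  (via Pirton)
Marden: 13  (via Pirton)
Brook: 15  (via Kelso)
Shortest route: Ravel → Pirton → Kelso → Brook = $15.

$15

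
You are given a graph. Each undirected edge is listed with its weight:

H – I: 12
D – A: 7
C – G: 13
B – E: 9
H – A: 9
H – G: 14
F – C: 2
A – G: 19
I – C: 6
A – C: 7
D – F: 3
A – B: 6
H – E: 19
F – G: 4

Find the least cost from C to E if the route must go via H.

35

Best C to H: C–A–H costing 16
Best H to E: H–E costing 19
Total via H: 16 + 19 = 35.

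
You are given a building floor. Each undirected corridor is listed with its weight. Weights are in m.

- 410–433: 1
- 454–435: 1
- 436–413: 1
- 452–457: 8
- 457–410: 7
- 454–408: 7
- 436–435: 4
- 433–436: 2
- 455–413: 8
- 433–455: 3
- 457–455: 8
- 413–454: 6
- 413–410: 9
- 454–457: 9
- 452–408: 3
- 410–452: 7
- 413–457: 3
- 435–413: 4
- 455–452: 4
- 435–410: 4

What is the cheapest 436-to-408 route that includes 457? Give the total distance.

15 m

Shortest 436→457: 436–413–457 = 4
Best 457 to 408: 457–452–408 costing 11
Total via 457: 4 + 11 = 15 m.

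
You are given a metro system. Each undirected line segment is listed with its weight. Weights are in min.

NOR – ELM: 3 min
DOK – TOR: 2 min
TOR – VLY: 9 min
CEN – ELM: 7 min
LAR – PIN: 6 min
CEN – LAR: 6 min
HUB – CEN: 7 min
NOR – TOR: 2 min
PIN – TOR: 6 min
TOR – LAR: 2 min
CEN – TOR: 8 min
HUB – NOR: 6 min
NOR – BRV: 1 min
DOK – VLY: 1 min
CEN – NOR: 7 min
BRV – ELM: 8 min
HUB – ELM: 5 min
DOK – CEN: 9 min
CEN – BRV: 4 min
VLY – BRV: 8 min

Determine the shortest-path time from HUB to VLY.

11 min

Compare a few routes:
HUB–NOR–TOR–DOK–VLY: 6+2+2+1 = 11
HUB–ELM–NOR–TOR–DOK–VLY: 5+3+2+2+1 = 13
Cheapest is HUB–NOR–TOR–DOK–VLY at 11 min.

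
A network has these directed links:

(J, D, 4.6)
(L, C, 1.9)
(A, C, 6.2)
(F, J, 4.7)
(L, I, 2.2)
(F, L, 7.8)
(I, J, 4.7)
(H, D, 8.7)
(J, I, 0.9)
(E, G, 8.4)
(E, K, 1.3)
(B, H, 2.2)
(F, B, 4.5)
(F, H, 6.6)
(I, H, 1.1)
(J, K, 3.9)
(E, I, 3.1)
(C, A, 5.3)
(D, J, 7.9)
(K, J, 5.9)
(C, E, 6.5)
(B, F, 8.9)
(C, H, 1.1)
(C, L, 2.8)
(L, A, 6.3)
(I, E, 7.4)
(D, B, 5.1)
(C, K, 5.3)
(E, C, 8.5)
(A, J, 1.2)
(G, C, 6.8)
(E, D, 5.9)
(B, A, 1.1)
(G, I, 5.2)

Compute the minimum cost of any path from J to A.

Compare a few routes:
J–I–H–D–B–A: 0.9+1.1+8.7+5.1+1.1 = 16.9
J–D–B–A: 4.6+5.1+1.1 = 10.8
The minimum is 10.8 via J–D–B–A.

10.8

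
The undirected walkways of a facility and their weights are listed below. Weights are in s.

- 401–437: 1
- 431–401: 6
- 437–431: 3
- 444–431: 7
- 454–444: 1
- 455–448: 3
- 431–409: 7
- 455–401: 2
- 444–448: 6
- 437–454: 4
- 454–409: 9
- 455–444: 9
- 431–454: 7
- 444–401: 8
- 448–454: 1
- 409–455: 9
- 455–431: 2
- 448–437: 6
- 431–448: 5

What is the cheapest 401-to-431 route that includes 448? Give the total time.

10 s

Shortest 401→448: 401 → 455 → 448 = 5
Shortest 448→431: 448 → 431 = 5
Total via 448: 5 + 5 = 10 s.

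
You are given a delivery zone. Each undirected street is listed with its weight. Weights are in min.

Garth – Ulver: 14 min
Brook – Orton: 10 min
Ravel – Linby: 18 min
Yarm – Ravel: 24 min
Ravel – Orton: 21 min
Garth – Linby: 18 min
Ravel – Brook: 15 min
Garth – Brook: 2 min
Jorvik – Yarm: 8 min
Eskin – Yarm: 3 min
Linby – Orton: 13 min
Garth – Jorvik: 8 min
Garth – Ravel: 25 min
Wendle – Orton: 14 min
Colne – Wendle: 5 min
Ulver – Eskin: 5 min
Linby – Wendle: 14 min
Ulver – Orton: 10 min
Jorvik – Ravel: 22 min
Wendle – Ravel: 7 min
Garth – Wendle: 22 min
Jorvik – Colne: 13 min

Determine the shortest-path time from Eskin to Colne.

Shortest distances from Eskin:
Eskin: 0
Yarm: 3  (via Eskin)
Ulver: 5  (via Eskin)
Jorvik: 11  (via Yarm)
Orton: 15  (via Ulver)
Garth: 19  (via Ulver)
Brook: 21  (via Garth)
Colne: 24  (via Jorvik)
Shortest route: Eskin → Yarm → Jorvik → Colne = 24 min.

24 min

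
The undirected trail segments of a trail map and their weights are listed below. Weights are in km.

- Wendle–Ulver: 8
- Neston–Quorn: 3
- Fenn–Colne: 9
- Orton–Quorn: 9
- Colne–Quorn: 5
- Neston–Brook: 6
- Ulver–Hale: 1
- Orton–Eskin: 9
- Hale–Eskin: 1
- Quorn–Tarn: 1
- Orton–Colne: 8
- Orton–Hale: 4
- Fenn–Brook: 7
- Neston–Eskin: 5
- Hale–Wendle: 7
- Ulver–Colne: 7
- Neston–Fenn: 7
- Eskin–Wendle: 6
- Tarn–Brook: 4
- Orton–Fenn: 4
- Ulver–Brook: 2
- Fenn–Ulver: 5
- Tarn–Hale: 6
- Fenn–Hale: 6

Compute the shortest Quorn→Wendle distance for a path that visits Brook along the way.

Shortest Quorn→Brook: Quorn–Tarn–Brook = 5
Shortest Brook→Wendle: Brook–Ulver–Wendle = 10
Total via Brook: 5 + 10 = 15 km.

15 km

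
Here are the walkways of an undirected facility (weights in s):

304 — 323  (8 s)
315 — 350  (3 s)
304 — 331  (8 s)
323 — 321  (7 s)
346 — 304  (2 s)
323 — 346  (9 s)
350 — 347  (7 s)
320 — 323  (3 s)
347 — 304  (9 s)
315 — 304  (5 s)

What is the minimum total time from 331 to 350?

Running Dijkstra from 331:
331: 0
304: 8  (via 331)
346: 10  (via 304)
315: 13  (via 304)
350: 16  (via 315)
Shortest route: 331 → 304 → 315 → 350 = 16 s.

16 s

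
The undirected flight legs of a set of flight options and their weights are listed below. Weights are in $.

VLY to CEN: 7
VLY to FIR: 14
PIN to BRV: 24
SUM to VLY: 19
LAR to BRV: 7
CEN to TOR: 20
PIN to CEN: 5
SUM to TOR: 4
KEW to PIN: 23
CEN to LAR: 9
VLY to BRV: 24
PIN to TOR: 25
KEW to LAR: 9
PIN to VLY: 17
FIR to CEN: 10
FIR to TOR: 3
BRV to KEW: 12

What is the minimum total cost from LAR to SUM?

Shortest distances from LAR:
LAR: 0
BRV: 7  (via LAR)
CEN: 9  (via LAR)
KEW: 9  (via LAR)
PIN: 14  (via CEN)
VLY: 16  (via CEN)
FIR: 19  (via CEN)
TOR: 22  (via FIR)
SUM: 26  (via TOR)
Shortest route: LAR → CEN → FIR → TOR → SUM = $26.

$26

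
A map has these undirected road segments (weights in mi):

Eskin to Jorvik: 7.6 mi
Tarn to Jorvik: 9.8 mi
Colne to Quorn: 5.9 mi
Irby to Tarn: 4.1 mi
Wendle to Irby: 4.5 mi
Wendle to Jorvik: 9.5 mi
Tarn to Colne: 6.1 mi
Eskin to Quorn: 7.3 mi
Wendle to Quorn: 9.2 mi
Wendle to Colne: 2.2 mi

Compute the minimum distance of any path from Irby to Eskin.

Candidate routes:
Irby–Tarn–Jorvik–Eskin: 4.1+9.8+7.6 = 21.5
Irby–Wendle–Colne–Quorn–Eskin: 4.5+2.2+5.9+7.3 = 19.9
Irby–Wendle–Quorn–Eskin: 4.5+9.2+7.3 = 21
The minimum is 19.9 mi via Irby–Wendle–Colne–Quorn–Eskin.

19.9 mi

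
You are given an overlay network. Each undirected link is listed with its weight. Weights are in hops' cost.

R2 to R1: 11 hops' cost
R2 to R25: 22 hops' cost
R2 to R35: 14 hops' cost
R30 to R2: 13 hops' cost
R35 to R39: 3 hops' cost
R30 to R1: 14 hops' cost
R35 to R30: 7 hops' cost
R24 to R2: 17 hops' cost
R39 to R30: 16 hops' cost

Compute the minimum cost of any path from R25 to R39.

39 hops' cost

Settle nodes by increasing distance from R25:
R25: 0
R2: 22  (via R25)
R1: 33  (via R2)
R30: 35  (via R2)
R35: 36  (via R2)
R39: 39  (via R35)
Shortest route: R25–R2–R35–R39 = 39 hops' cost.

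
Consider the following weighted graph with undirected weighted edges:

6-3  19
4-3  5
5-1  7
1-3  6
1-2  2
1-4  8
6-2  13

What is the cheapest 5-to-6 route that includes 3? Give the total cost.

Best 5 to 3: 5 → 1 → 3 costing 13
Shortest 3→6: 3 → 6 = 19
Total via 3: 13 + 19 = 32.

32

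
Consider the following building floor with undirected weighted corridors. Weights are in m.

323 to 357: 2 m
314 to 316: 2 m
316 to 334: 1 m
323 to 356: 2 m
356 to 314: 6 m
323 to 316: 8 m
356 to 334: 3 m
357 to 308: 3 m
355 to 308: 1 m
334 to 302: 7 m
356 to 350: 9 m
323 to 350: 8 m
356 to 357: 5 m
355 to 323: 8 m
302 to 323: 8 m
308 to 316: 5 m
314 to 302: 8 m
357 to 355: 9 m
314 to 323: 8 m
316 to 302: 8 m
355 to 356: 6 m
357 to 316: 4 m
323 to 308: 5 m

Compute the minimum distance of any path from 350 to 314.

15 m

Compare a few routes:
350–323–356–314: 8+2+6 = 16
350–323–357–316–314: 8+2+4+2 = 16
350–323–314: 8+8 = 16
350–356–314: 9+6 = 15
Cheapest is 350–356–314 at 15 m.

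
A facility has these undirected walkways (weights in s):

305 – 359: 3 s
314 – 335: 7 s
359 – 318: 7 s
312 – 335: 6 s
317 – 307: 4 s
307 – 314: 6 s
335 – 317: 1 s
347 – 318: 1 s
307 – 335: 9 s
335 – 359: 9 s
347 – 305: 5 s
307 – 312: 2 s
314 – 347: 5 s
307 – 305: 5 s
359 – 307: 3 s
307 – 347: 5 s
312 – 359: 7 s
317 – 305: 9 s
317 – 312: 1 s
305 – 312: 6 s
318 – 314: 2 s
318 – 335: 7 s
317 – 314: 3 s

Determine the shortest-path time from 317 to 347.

6 s

Compare a few routes:
317 → 314 → 318 → 347: 3+2+1 = 6
317 → 312 → 307 → 347: 1+2+5 = 8
Cheapest is 317 → 314 → 318 → 347 at 6 s.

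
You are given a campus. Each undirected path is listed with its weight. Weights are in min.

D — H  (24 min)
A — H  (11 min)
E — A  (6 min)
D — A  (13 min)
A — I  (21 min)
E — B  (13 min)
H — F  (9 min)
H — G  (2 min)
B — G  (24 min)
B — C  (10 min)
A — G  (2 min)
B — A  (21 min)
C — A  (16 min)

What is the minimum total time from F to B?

Compare a few routes:
F → H → G → A → E → B: 9+2+2+6+13 = 32
F → H → G → B: 9+2+24 = 35
F → H → G → A → B: 9+2+2+21 = 34
Cheapest is F → H → G → A → E → B at 32 min.

32 min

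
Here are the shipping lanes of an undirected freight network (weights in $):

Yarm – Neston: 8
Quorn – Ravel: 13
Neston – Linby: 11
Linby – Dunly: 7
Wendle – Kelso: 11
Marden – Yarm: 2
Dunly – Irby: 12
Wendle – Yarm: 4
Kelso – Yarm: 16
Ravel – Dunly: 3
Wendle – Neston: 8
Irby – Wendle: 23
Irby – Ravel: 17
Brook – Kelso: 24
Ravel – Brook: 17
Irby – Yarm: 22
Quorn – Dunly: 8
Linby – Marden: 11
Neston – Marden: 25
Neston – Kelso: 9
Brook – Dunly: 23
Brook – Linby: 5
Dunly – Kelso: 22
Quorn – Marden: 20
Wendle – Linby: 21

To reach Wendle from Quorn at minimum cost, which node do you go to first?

Enumerating some paths:
Quorn → Dunly → Linby → Marden → Yarm → Wendle: 8+7+11+2+4 = 32
Quorn → Marden → Yarm → Wendle: 20+2+4 = 26
The minimum is $26 via Quorn → Marden → Yarm → Wendle.
So from Quorn the first move is to Marden.

Marden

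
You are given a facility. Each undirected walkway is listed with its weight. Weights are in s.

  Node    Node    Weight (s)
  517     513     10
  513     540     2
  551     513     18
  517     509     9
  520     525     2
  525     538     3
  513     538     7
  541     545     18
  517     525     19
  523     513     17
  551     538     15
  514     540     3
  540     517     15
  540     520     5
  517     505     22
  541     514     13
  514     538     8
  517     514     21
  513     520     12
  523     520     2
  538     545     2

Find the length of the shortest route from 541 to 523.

Shortest distances from 541:
541: 0
514: 13  (via 541)
540: 16  (via 514)
513: 18  (via 540)
545: 18  (via 541)
538: 20  (via 545)
520: 21  (via 540)
525: 23  (via 538)
523: 23  (via 520)
Shortest route: 541 → 514 → 540 → 520 → 523 = 23 s.

23 s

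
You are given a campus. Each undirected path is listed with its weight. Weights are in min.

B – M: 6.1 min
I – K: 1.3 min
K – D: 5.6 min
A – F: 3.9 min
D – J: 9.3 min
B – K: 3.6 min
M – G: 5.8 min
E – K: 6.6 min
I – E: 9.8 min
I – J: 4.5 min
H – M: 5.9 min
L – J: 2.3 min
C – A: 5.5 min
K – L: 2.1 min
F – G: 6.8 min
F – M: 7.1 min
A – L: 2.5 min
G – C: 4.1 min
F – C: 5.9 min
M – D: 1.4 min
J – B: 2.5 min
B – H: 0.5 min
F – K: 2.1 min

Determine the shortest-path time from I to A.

Settle nodes by increasing distance from I:
I: 0
K: 1.3  (via I)
F: 3.4  (via K)
L: 3.4  (via K)
J: 4.5  (via I)
B: 4.9  (via K)
H: 5.4  (via B)
A: 5.9  (via L)
Shortest route: I → K → L → A = 5.9 min.

5.9 min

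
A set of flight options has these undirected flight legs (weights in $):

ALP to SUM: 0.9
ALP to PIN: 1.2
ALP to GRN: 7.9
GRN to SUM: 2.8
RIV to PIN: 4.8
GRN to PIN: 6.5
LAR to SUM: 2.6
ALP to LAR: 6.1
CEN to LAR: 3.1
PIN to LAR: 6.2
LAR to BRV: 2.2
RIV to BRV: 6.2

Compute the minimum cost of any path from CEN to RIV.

Running Dijkstra from CEN:
CEN: 0
LAR: 3.1  (via CEN)
BRV: 5.3  (via LAR)
SUM: 5.7  (via LAR)
ALP: 6.6  (via SUM)
PIN: 7.8  (via ALP)
GRN: 8.5  (via SUM)
RIV: 11.5  (via BRV)
Shortest route: CEN–LAR–BRV–RIV = $11.5.

$11.5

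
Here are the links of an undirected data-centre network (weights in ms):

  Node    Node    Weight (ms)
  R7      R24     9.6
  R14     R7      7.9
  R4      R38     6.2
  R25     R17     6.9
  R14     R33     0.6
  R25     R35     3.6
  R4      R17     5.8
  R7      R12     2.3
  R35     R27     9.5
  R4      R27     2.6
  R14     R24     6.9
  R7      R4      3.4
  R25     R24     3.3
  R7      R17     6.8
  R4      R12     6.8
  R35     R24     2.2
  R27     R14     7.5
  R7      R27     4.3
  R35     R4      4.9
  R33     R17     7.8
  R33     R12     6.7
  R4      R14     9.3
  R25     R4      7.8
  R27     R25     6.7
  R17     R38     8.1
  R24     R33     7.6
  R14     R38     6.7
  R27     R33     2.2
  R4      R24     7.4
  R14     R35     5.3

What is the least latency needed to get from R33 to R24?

Running Dijkstra from R33:
R33: 0
R14: 0.6  (via R33)
R27: 2.2  (via R33)
R4: 4.8  (via R27)
R35: 5.9  (via R14)
R7: 6.5  (via R27)
R12: 6.7  (via R33)
R38: 7.3  (via R14)
R24: 7.5  (via R14)
Shortest route: R33–R14–R24 = 7.5 ms.

7.5 ms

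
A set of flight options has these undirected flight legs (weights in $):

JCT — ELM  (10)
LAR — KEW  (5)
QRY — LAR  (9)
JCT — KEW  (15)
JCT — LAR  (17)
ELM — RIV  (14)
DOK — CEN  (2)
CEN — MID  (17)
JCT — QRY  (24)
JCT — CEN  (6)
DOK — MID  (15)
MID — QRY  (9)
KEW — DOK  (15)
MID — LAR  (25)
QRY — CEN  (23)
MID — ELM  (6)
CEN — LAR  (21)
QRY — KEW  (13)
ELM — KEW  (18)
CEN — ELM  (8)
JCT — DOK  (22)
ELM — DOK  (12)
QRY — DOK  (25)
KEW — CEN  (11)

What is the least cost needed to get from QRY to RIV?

$29

Enumerating some paths:
QRY → KEW → ELM → RIV: 13+18+14 = 45
QRY → CEN → ELM → RIV: 23+8+14 = 45
QRY → MID → ELM → RIV: 9+6+14 = 29
Cheapest is QRY → MID → ELM → RIV at $29.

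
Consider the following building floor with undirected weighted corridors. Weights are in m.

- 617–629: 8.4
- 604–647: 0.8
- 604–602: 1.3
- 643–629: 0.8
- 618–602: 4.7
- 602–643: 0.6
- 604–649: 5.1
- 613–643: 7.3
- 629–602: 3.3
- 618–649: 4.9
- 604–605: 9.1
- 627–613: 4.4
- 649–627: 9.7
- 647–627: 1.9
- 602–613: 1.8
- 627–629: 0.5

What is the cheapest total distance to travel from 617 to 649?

Shortest distances from 617:
617: 0
629: 8.4  (via 617)
627: 8.9  (via 629)
643: 9.2  (via 629)
602: 9.8  (via 643)
647: 10.8  (via 627)
604: 11.1  (via 602)
613: 11.6  (via 602)
618: 14.5  (via 602)
649: 16.2  (via 604)
Shortest route: 617 → 629 → 643 → 602 → 604 → 649 = 16.2 m.

16.2 m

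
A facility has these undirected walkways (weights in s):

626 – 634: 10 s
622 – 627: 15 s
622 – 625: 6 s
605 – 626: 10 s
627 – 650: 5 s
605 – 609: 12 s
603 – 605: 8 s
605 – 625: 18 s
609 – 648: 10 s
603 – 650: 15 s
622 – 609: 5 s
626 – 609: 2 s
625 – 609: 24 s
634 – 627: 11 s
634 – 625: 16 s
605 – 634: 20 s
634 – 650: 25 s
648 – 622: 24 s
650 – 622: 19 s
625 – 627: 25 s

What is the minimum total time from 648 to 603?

30 s

Compare a few routes:
648 - 609 - 605 - 603: 10+12+8 = 30
648 - 609 - 622 - 625 - 605 - 603: 10+5+6+18+8 = 47
648 - 622 - 609 - 626 - 605 - 603: 24+5+2+10+8 = 49
Cheapest is 648 - 609 - 605 - 603 at 30 s.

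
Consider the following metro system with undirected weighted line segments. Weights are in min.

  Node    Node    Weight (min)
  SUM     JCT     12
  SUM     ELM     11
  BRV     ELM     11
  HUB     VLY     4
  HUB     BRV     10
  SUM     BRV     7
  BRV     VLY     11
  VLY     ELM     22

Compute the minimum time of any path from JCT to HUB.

Settle nodes by increasing distance from JCT:
JCT: 0
SUM: 12  (via JCT)
BRV: 19  (via SUM)
ELM: 23  (via SUM)
HUB: 29  (via BRV)
Shortest route: JCT → SUM → BRV → HUB = 29 min.

29 min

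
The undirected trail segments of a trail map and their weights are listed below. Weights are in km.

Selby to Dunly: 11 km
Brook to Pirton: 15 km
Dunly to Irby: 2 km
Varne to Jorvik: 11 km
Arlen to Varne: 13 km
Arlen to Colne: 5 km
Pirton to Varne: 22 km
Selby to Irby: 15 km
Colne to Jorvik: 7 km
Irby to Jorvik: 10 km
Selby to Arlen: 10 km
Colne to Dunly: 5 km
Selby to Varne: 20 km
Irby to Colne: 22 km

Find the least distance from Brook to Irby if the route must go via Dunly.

Best Brook to Dunly: Brook–Pirton–Varne–Jorvik–Colne–Dunly costing 60
Best Dunly to Irby: Dunly–Irby costing 2
Total via Dunly: 60 + 2 = 62 km.

62 km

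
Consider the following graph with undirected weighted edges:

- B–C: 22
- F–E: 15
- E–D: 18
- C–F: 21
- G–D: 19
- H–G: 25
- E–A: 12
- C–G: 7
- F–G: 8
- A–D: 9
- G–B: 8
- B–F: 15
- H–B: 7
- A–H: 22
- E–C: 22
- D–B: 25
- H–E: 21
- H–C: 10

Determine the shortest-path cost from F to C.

Compare a few routes:
F–C: 21 = 21
F–B–G–C: 15+8+7 = 30
F–G–C: 8+7 = 15
F–B–H–C: 15+7+10 = 32
The minimum is 15 via F–G–C.

15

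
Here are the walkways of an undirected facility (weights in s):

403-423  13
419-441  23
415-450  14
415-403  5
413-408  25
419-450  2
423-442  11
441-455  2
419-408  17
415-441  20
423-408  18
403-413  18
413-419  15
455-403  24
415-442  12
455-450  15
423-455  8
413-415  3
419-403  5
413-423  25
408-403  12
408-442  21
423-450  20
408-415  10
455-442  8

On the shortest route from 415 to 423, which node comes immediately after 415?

Enumerating some paths:
415 - 442 - 423: 12+11 = 23
415 - 403 - 423: 5+13 = 18
The minimum is 18 s via 415 - 403 - 423.
So from 415 the first move is to 403.

403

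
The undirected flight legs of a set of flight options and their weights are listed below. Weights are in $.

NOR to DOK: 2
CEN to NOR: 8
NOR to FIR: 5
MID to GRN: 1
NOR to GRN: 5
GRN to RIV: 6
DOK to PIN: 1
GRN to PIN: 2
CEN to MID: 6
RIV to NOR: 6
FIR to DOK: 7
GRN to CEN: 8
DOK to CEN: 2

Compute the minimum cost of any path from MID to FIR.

$11

Settle nodes by increasing distance from MID:
MID: 0
GRN: 1  (via MID)
PIN: 3  (via GRN)
DOK: 4  (via PIN)
CEN: 6  (via MID)
NOR: 6  (via GRN)
RIV: 7  (via GRN)
FIR: 11  (via DOK)
Shortest route: MID → GRN → PIN → DOK → FIR = $11.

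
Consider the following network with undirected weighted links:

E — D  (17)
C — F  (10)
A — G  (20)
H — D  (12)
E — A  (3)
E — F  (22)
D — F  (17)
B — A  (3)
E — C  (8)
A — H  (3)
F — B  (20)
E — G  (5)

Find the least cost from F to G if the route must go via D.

39

Shortest F→D: F → D = 17
Best D to G: D → E → G costing 22
Total via D: 17 + 22 = 39.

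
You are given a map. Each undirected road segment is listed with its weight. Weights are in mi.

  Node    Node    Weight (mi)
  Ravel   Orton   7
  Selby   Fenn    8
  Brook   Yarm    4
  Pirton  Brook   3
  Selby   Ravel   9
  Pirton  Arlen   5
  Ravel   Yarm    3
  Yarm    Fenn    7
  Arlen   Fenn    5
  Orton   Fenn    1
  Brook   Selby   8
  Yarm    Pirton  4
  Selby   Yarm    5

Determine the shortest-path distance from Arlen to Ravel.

Enumerating some paths:
Arlen - Pirton - Brook - Yarm - Ravel: 5+3+4+3 = 15
Arlen - Fenn - Orton - Ravel: 5+1+7 = 13
Arlen - Pirton - Yarm - Ravel: 5+4+3 = 12
Arlen - Fenn - Yarm - Ravel: 5+7+3 = 15
Cheapest is Arlen - Pirton - Yarm - Ravel at 12 mi.

12 mi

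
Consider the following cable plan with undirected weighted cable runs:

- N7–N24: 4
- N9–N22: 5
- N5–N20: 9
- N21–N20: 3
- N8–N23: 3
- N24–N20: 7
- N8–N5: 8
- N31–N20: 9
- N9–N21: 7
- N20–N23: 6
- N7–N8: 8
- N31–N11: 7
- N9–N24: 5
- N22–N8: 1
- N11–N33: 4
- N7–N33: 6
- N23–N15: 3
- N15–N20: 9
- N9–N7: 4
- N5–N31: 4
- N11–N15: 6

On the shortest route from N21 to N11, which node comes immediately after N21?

Candidate routes:
N21 → N20 → N31 → N11: 3+9+7 = 19
N21 → N20 → N15 → N11: 3+9+6 = 18
Cheapest is N21 → N20 → N15 → N11 at 18.
So from N21 the first move is to N20.

N20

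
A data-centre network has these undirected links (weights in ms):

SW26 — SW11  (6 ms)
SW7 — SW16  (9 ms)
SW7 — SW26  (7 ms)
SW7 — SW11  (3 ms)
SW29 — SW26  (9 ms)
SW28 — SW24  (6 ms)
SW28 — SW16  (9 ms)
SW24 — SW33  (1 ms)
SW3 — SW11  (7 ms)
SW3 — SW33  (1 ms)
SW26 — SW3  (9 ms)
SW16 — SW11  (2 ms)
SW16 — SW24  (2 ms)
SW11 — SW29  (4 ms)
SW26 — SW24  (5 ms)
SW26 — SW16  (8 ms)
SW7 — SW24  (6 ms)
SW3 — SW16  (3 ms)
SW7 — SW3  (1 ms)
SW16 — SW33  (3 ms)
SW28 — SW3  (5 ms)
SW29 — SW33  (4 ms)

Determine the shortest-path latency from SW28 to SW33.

6 ms

Enumerating some paths:
SW28 - SW3 - SW16 - SW24 - SW33: 5+3+2+1 = 11
SW28 - SW3 - SW33: 5+1 = 6
SW28 - SW24 - SW33: 6+1 = 7
Cheapest is SW28 - SW3 - SW33 at 6 ms.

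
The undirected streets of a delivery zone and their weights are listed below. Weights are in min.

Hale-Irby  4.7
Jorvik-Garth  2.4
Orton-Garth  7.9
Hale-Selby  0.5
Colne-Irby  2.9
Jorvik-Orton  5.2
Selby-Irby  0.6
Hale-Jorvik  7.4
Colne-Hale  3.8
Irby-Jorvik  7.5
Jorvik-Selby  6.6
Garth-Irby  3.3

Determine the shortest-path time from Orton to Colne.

Settle nodes by increasing distance from Orton:
Orton: 0
Jorvik: 5.2  (via Orton)
Garth: 7.6  (via Jorvik)
Irby: 10.9  (via Garth)
Selby: 11.5  (via Irby)
Hale: 12  (via Selby)
Colne: 13.8  (via Irby)
Shortest route: Orton → Jorvik → Garth → Irby → Colne = 13.8 min.

13.8 min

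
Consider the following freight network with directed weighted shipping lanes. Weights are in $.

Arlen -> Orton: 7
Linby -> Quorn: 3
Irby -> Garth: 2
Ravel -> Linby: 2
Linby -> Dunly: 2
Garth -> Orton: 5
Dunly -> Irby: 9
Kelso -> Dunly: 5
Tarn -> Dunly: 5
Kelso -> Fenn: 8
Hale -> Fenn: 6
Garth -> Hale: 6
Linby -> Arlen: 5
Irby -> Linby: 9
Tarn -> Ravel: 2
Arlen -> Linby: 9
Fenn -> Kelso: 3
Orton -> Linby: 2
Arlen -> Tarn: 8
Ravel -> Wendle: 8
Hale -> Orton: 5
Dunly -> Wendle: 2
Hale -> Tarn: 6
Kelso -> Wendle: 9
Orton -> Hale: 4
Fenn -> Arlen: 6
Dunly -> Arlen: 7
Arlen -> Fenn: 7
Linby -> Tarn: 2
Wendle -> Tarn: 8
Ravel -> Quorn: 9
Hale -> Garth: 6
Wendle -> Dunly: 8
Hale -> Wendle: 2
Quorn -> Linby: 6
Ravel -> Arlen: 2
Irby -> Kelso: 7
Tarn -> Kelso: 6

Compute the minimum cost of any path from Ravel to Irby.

$13

Shortest distances from Ravel:
Ravel: 0
Arlen: 2  (via Ravel)
Linby: 2  (via Ravel)
Dunly: 4  (via Linby)
Tarn: 4  (via Linby)
Quorn: 5  (via Linby)
Wendle: 6  (via Dunly)
Fenn: 9  (via Arlen)
Orton: 9  (via Arlen)
Kelso: 10  (via Tarn)
Irby: 13  (via Dunly)
Shortest route: Ravel → Linby → Dunly → Irby = $13.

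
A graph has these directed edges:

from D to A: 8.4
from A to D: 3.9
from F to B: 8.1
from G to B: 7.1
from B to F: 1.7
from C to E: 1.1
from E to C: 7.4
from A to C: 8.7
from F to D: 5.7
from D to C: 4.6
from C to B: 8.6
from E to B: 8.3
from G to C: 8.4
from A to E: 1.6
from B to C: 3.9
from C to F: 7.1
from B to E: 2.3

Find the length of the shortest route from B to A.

Enumerating some paths:
B–C–F–D–A: 3.9+7.1+5.7+8.4 = 25.1
B–F–D–A: 1.7+5.7+8.4 = 15.8
The minimum is 15.8 via B–F–D–A.

15.8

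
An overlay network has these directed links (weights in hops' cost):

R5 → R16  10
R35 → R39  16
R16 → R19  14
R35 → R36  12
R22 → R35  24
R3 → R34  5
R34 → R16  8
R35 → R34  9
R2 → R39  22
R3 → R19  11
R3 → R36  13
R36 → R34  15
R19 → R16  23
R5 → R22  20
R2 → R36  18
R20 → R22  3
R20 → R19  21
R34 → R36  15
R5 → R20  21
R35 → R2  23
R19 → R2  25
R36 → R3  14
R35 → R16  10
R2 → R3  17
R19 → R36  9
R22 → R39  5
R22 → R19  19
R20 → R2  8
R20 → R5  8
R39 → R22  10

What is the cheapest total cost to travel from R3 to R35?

92 hops' cost

Candidate routes:
R3 → R34 → R16 → R19 → R2 → R39 → R22 → R35: 5+8+14+25+22+10+24 = 108
R3 → R36 → R34 → R16 → R19 → R2 → R39 → R22 → R35: 13+15+8+14+25+22+10+24 = 131
R3 → R19 → R2 → R39 → R22 → R35: 11+25+22+10+24 = 92
The minimum is 92 hops' cost via R3 → R19 → R2 → R39 → R22 → R35.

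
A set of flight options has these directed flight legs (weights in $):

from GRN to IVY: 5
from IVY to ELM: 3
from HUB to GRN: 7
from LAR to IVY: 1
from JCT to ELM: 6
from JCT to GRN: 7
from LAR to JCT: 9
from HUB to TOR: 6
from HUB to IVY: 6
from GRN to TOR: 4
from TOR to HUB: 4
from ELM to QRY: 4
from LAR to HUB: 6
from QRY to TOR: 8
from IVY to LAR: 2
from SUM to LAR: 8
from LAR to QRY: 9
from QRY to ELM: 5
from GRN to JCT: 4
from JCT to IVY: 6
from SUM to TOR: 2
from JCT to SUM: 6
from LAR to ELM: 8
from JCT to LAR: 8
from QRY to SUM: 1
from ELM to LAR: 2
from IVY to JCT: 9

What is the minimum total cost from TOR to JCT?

$15

Enumerating some paths:
TOR–HUB–IVY–JCT: 4+6+9 = 19
TOR–HUB–IVY–LAR–JCT: 4+6+2+9 = 21
TOR–HUB–GRN–JCT: 4+7+4 = 15
The minimum is $15 via TOR–HUB–GRN–JCT.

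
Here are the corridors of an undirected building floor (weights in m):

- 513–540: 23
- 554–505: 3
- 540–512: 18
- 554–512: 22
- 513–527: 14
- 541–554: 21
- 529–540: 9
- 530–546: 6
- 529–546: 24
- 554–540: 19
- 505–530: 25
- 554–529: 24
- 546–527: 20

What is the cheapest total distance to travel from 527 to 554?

54 m

Candidate routes:
527 → 513 → 540 → 554: 14+23+19 = 56
527 → 546 → 529 → 554: 20+24+24 = 68
527 → 513 → 540 → 529 → 554: 14+23+9+24 = 70
527 → 546 → 530 → 505 → 554: 20+6+25+3 = 54
Cheapest is 527 → 546 → 530 → 505 → 554 at 54 m.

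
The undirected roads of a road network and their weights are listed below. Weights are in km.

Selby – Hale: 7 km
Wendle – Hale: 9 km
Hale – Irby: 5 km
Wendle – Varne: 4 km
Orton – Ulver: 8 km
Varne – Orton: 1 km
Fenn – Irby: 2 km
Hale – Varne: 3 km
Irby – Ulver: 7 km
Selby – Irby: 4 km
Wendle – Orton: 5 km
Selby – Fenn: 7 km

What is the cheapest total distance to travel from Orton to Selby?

Shortest distances from Orton:
Orton: 0
Varne: 1  (via Orton)
Hale: 4  (via Varne)
Wendle: 5  (via Orton)
Ulver: 8  (via Orton)
Irby: 9  (via Hale)
Selby: 11  (via Hale)
Shortest route: Orton–Varne–Hale–Selby = 11 km.

11 km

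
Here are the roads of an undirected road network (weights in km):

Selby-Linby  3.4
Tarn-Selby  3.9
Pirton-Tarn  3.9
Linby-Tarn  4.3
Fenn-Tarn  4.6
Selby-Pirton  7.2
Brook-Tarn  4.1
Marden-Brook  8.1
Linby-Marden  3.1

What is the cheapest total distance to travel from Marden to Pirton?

Enumerating some paths:
Marden–Brook–Tarn–Pirton: 8.1+4.1+3.9 = 16.1
Marden–Linby–Selby–Pirton: 3.1+3.4+7.2 = 13.7
Marden–Linby–Tarn–Pirton: 3.1+4.3+3.9 = 11.3
Marden–Linby–Selby–Tarn–Pirton: 3.1+3.4+3.9+3.9 = 14.3
The minimum is 11.3 km via Marden–Linby–Tarn–Pirton.

11.3 km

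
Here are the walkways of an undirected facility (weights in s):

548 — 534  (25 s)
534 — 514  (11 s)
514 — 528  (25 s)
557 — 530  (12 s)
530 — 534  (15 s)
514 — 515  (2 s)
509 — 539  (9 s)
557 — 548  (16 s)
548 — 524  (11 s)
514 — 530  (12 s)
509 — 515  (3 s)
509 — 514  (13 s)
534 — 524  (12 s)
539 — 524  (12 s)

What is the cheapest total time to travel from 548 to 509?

32 s

Compare a few routes:
548 - 534 - 514 - 515 - 509: 25+11+2+3 = 41
548 - 524 - 534 - 514 - 515 - 509: 11+12+11+2+3 = 39
548 - 524 - 539 - 509: 11+12+9 = 32
The minimum is 32 s via 548 - 524 - 539 - 509.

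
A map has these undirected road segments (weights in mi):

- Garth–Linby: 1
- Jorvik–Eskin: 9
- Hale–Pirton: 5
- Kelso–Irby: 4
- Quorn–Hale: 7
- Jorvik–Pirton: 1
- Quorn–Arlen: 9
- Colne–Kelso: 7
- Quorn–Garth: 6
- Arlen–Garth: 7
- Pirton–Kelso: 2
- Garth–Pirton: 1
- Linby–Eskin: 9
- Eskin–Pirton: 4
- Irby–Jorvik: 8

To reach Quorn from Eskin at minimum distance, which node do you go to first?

Candidate routes:
Eskin - Linby - Garth - Quorn: 9+1+6 = 16
Eskin - Pirton - Hale - Quorn: 4+5+7 = 16
Eskin - Jorvik - Pirton - Garth - Quorn: 9+1+1+6 = 17
Eskin - Pirton - Garth - Quorn: 4+1+6 = 11
Cheapest is Eskin - Pirton - Garth - Quorn at 11 mi.
So from Eskin the first move is to Pirton.

Pirton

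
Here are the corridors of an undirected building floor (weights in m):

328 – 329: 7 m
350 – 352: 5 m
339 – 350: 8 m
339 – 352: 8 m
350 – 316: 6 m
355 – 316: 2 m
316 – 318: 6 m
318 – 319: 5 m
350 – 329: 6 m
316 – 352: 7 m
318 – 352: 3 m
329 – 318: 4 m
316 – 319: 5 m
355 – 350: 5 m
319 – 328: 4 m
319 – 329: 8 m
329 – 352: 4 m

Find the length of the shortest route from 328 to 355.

11 m

Compare a few routes:
328 - 319 - 318 - 316 - 355: 4+5+6+2 = 17
328 - 319 - 316 - 355: 4+5+2 = 11
Cheapest is 328 - 319 - 316 - 355 at 11 m.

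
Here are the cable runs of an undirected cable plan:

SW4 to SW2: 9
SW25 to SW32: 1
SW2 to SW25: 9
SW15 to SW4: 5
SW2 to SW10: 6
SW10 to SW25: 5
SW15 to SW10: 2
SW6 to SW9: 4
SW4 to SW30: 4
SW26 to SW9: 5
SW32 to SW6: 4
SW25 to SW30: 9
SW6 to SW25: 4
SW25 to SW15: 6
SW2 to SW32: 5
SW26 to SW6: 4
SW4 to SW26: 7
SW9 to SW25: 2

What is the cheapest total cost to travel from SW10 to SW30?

11

Compare a few routes:
SW10–SW2–SW4–SW30: 6+9+4 = 19
SW10–SW15–SW25–SW30: 2+6+9 = 17
SW10–SW25–SW30: 5+9 = 14
SW10–SW15–SW4–SW30: 2+5+4 = 11
The minimum is 11 via SW10–SW15–SW4–SW30.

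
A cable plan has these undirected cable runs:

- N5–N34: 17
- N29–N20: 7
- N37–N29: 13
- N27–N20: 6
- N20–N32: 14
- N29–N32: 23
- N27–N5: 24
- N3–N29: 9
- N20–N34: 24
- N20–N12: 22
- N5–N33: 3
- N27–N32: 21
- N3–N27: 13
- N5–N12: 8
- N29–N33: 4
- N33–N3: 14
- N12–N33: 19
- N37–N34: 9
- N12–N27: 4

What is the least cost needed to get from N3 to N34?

31

Enumerating some paths:
N3–N33–N5–N34: 14+3+17 = 34
N3–N29–N37–N34: 9+13+9 = 31
N3–N29–N33–N5–N34: 9+4+3+17 = 33
The minimum is 31 via N3–N29–N37–N34.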